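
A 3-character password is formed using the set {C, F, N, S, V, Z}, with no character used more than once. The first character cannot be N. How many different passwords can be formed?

The first character has 6−1 = 5 choices (anything except N).
The remaining 2 characters are filled from the other 5 symbols without repetition: 5 × 4 = 20.
Total: 5 × 20 = 100.

100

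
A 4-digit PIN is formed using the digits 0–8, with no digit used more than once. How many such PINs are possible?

This is a permutation of 4 out of 9: P(9,4) = 9!/5!.
9 × 8 × 7 × 6 = 3024.

3024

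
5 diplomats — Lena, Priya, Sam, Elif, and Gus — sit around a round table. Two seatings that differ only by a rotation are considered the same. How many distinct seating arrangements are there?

Fix one person's seat to break rotational symmetry; the remaining 4 people can be arranged in (4)! = 24 ways.

24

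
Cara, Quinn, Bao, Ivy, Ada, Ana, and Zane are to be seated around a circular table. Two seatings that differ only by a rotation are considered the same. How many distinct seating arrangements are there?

720

Fix one person's seat to break rotational symmetry; the remaining 6 people can be arranged in (6)! = 720 ways.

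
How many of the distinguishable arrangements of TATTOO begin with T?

Fix T in the first position and arrange the remaining 5 letters.
Those 5 letters have O appearing twice and T appearing twice, giving (5)!/(2!·2!) = 30.

30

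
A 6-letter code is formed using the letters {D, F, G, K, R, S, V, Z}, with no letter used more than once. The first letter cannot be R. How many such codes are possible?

The first letter has 8−1 = 7 choices (anything except R).
The remaining 5 letters are filled from the other 7 symbols without repetition: 7 × 6 × 5 × 4 × 3 = 2520.
Total: 7 × 2520 = 17640.

17640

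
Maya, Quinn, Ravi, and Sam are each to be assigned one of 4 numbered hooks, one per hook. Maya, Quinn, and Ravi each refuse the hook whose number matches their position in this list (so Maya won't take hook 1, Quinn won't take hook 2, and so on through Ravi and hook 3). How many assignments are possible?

Let Aᵢ (for i ∈ {1, 2, 3}) be the placements that put person i in their forbidden hook. Any j of these fix j positions, leaving (4−j)! ways to fill the rest, and there are C(3,j) ways to pick which j.
By inclusion–exclusion, the number of valid placements is Σ_{j=0}^{3} (−1)^j C(3,j)·(4−j)!.
Computing: 24 − 18 + 6 − 1 = 11.

11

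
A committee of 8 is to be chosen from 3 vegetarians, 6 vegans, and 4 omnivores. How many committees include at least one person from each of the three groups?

Unrestricted: C(13,8) = 1287 ways to pick any 8 of the 13.
Subtract selections that omit an entire group: no vegetarians → C(10,8) = 45; no vegans → C(7,8) = 0; no omnivores → C(9,8) = 9.
Add back selections omitting two groups (i.e. drawn from a single group): C(3,8) + C(6,8) + C(4,8) = 0.
By inclusion–exclusion: 1287 − 54 + 0 = 1233.

1233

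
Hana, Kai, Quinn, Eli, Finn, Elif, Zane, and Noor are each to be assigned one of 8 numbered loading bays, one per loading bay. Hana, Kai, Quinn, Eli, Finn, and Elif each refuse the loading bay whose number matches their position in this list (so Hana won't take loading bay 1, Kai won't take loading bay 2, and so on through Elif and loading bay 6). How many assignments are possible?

Let Aᵢ (for 1 ≤ i ≤ 6) be the placements that put person i in their forbidden loading bay. Any j of these fix j positions, leaving (8−j)! ways to fill the rest, and there are C(6,j) ways to pick which j.
By inclusion–exclusion, the number of valid placements is Σ_{j=0}^{6} (−1)^j C(6,j)·(8−j)!.
Computing: 40320 − 30240 + 10800 − 2400 + 360 − 36 + 2 = 18806.

18806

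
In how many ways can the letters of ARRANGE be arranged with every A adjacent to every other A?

360

Treat the 2 copies of A as a single block. The multiset to arrange is then {AA, E, G, N, R, R}, 6 items in all.
That gives (6)!/(2!) = 360 arrangements.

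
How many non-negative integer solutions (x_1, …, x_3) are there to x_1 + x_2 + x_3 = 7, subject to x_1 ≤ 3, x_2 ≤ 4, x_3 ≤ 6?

Ignoring the caps, the number of non-negative solutions to x_1+…+x_3 = 7 is C(9,2) = 36.
Subtract solutions that violate a single cap (substitute x_i' = x_i − (cap_i+1)): x_1 ≥ 4 gives C(5,2) = 10; x_2 ≥ 5 gives C(4,2) = 6; x_3 ≥ 7 gives C(2,2) = 1. Together 17.
No two caps can be exceeded simultaneously, so the pair terms are all 0.
By inclusion–exclusion the count is 36 − 17 + 0 = 19.

19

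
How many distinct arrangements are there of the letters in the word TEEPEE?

The 6 letters of TEEPEE have repeats: E appearing 4 times.
So there are 6! / (4!) = 30 distinguishable arrangements.

30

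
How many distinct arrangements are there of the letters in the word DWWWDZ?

60

The 6 letters of DWWWDZ have repeats: D appearing twice and W appearing 3 times.
Dividing 6! = 720 by 3!·2! = 12 for the repeated letters gives 60.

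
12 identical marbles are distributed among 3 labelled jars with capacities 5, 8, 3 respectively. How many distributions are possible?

14

By stars and bars, unrestricted non-negative solutions to x_1+…+x_3 = 12 number C(12+2,2) = 91.
Subtract solutions that violate a single cap (substitute x_i' = x_i − (cap_i+1)): x_1 ≥ 6 gives C(8,2) = 28; x_2 ≥ 9 gives C(5,2) = 10; x_3 ≥ 4 gives C(10,2) = 45. Together 83.
Add back pairs where two caps are both exceeded: 0 + 6 + 0 = 6.
By inclusion–exclusion the count is 91 − 83 + 6 = 14.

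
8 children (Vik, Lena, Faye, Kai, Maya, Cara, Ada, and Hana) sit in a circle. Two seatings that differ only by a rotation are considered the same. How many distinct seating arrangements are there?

Seat Vik anywhere (absorbing the rotational symmetry), then permute the other 7: (7)! = 5040.

5040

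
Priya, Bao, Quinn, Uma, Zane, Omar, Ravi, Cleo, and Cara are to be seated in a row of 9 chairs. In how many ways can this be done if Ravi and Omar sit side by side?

80640

Place the 7 others and the Ravi-Omar pair as 8 objects in a line; the pair has 2 internal arrangements.
So the count is 2·(8)! = 80640.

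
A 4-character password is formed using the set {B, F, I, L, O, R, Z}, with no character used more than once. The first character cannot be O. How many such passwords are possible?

720

The first character has 7−1 = 6 choices (anything except O).
The remaining 3 characters are filled from the other 6 symbols without repetition: 6 × 5 × 4 = 120.
Total: 6 × 120 = 720.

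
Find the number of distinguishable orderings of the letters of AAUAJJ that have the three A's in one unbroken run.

Treat the 3 copies of A as a single block. The multiset to arrange is then {AAA, J, J, U}, 4 items in all.
That gives (4)!/(2!) = 12 arrangements.

12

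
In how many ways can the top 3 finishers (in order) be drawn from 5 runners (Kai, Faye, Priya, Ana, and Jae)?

60

There are 5 choices for 1st place, 4 for 2nd, and 3 for 3rd.
That gives 5 × 4 × 3 = 60.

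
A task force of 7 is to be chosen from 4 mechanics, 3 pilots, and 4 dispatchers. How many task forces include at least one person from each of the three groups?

320

With no constraint there are C(11,7) = 330 possible selections.
Selections missing a whole group: no mechanics → C(7,7) = 1; no pilots → C(8,7) = 8; no dispatchers → C(7,7) = 1.
Add back selections omitting two groups (i.e. drawn from a single group): C(4,7) + C(3,7) + C(4,7) = 0.
By inclusion–exclusion: 330 − 10 + 0 = 320.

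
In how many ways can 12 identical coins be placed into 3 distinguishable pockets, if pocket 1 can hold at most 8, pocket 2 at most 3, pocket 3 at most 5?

14

Ignoring the caps, the number of non-negative solutions to x_1+…+x_3 = 12 is C(14,2) = 91.
Subtract solutions that violate a single cap (substitute x_i' = x_i − (cap_i+1)): x_1 ≥ 9 gives C(5,2) = 10; x_2 ≥ 4 gives C(10,2) = 45; x_3 ≥ 6 gives C(8,2) = 28. Together 83.
Add back pairs where two caps are both exceeded: 0 + 0 + 6 = 6.
By inclusion–exclusion the count is 91 − 83 + 6 = 14.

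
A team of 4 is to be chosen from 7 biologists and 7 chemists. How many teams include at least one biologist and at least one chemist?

With no constraint there are C(14,4) = 1001 possible selections.
Subtract selections that omit an entire group: no biologists → C(7,4) = 35; no chemists → C(7,4) = 35.
Both groups omitted at once is impossible, so 1001 − 70 = 931.

931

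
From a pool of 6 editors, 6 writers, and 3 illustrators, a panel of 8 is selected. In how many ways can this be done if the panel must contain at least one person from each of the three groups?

5922

Total 8-person selections from all 15: C(15,8) = 6435.
Selections missing a whole group: no editors → C(9,8) = 9; no writers → C(9,8) = 9; no illustrators → C(12,8) = 495.
Add back selections omitting two groups (i.e. drawn from a single group): C(6,8) + C(6,8) + C(3,8) = 0.
By inclusion–exclusion: 6435 − 513 + 0 = 5922.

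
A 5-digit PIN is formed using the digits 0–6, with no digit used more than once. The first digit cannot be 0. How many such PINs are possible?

The first digit has 7−1 = 6 choices (anything except 0).
The remaining 4 digits are filled from the other 6 symbols without repetition: 6 × 5 × 4 × 3 = 360.
Total: 6 × 360 = 2160.

2160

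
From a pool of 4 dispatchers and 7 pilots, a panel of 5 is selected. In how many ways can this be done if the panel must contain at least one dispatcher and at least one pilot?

441

Unrestricted: C(11,5) = 462 ways to pick any 5 of the 11.
Selections missing a whole group: no dispatchers → C(7,5) = 21; no pilots → C(4,5) = 0.
Both groups omitted at once is impossible, so 462 − 21 = 441.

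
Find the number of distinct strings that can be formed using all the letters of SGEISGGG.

The 8 letters of SGEISGGG have repeats: G appearing 4 times and S appearing twice.
So there are 8! / (4!·2!) = 840 distinguishable arrangements.

840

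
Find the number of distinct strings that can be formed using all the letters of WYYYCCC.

140

The 7 letters of WYYYCCC have repeats: C appearing 3 times and Y appearing 3 times.
The number of distinct arrangements is 7!/(3!·3!) = 5040/36 = 140.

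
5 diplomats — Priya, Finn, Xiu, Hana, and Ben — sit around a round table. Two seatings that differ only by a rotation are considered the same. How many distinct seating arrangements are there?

24

Around a circle, 5 distinct people have 5!/5 = (4)! = 24 rotationally distinct seatings.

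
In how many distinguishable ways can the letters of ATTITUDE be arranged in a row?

Letter multiplicities in ATTITUDE: A×1, D×1, E×1, I×1, T×3, U×1.
So there are 8! / (3!) = 6720 distinguishable arrangements.

6720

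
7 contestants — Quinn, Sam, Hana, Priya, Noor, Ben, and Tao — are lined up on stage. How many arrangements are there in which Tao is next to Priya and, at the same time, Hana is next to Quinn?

Treat {Tao,Priya} as one block (2 orders) and {Hana,Quinn} as another (2 orders).
That leaves 5 units to arrange: 2 × 2 × 5! = 4 × 120 = 480.

480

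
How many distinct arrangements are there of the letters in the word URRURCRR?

168

The 8 letters of URRURCRR have repeats: R appearing 5 times and U appearing twice.
Dividing 8! = 40320 by 5!·2! = 240 for the repeated letters gives 168.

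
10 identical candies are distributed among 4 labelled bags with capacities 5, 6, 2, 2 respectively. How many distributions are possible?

Without the upper bounds there are C(13,3) = 286 ways to split 10 among 4 bags.
Subtract solutions that violate a single cap (substitute x_i' = x_i − (cap_i+1)): x_1 ≥ 6 gives C(7,3) = 35; x_2 ≥ 7 gives C(6,3) = 20; x_3 ≥ 3 gives C(10,3) = 120; x_4 ≥ 3 gives C(10,3) = 120. Together 295.
Add back pairs where two caps are both exceeded: 0 + 4 + 4 + 1 + 1 + 35 = 45.
By inclusion–exclusion the count is 286 − 295 + 45 = 36.

36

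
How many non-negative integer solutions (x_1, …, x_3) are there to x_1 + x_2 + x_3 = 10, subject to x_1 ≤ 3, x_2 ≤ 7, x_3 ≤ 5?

18

By stars and bars, unrestricted non-negative solutions to x_1+…+x_3 = 10 number C(10+2,2) = 66.
Subtract solutions that violate a single cap (substitute x_i' = x_i − (cap_i+1)): x_1 ≥ 4 gives C(8,2) = 28; x_2 ≥ 8 gives C(4,2) = 6; x_3 ≥ 6 gives C(6,2) = 15. Together 49.
Add back pairs where two caps are both exceeded: 0 + 1 + 0 = 1.
By inclusion–exclusion the count is 66 − 49 + 1 = 18.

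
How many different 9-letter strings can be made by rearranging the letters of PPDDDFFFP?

Letter multiplicities in PPDDDFFFP: D×3, F×3, P×3.
Dividing 9! = 362880 by 3!·3!·3! = 216 for the repeated letters gives 1680.

1680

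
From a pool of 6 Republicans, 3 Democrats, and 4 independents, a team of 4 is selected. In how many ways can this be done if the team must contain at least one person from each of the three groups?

360

Unrestricted: C(13,4) = 715 ways to pick any 4 of the 13.
Selections missing a whole group: no Republicans → C(7,4) = 35; no Democrats → C(10,4) = 210; no independents → C(9,4) = 126.
Add back selections omitting two groups (i.e. drawn from a single group): C(6,4) + C(3,4) + C(4,4) = 16.
By inclusion–exclusion: 715 − 371 + 16 = 360.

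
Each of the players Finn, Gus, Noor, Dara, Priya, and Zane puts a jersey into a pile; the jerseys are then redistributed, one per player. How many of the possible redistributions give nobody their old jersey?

This is the derangement count D_6: permutations of 6 items with no fixed point.
By inclusion–exclusion this is Σ_{j=0}^{6} (−1)^j C(6,j)·(6−j)!.
Computing: 720 − 720 + 360 − 120 + 30 − 6 + 1 = 265.

265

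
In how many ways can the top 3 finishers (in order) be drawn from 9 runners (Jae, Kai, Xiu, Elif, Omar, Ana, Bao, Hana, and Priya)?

504

There are 9 choices for 1st place, 8 for 2nd, and 7 for 3rd.
That gives 9 × 8 × 7 = 504.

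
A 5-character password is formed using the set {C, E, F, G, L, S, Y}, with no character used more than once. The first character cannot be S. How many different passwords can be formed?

2160

The first character has 7−1 = 6 choices (anything except S).
The remaining 4 characters are filled from the other 6 symbols without repetition: 6 × 5 × 4 × 3 = 360.
Total: 6 × 360 = 2160.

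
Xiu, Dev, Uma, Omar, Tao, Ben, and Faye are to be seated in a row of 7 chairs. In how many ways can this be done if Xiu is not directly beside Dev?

3600

There are 7! = 5040 arrangements in all. If Xiu and Dev are adjacent, merging them into one block gives 2·(6)! = 1440 arrangements.
So 5040 − 1440 = 3600 arrangements keep them apart.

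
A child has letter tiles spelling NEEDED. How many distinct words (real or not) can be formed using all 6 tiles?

NEEDED has 6 letters with D appearing twice and E appearing 3 times.
Dividing 6! = 720 by 3!·2! = 12 for the repeated letters gives 60.

60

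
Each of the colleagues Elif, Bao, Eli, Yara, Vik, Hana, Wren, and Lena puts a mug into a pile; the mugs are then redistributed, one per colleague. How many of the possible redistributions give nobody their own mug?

14833

This is the derangement count D_8: permutations of 8 items with no fixed point.
By inclusion–exclusion this is Σ_{j=0}^{8} (−1)^j C(8,j)·(8−j)!.
Computing: 40320 − 40320 + 20160 − 6720 + 1680 − 336 + 56 − 8 + 1 = 14833.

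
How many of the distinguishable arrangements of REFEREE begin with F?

Fix F in the first position and arrange the remaining 6 letters.
Those 6 letters have E appearing 4 times and R appearing twice, giving (6)!/(4!·2!) = 15.

15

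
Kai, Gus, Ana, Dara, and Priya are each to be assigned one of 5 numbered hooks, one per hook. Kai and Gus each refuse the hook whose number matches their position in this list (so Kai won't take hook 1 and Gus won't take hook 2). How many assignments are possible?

78

Let Aᵢ (for i ∈ {1, 2}) be the placements that put person i in their forbidden hook. Any j of these fix j positions, leaving (5−j)! ways to fill the rest, and there are C(2,j) ways to pick which j.
By inclusion–exclusion, the number of valid placements is Σ_{j=0}^{2} (−1)^j C(2,j)·(5−j)!.
Computing: 120 − 48 + 6 = 78.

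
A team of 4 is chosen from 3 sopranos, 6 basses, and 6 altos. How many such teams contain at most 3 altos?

1350

Split by how many altos are chosen (0 through 3).
Sum: C(6,0)·C(9,4) + C(6,1)·C(9,3) + C(6,2)·C(9,2) + C(6,3)·C(9,1) = 126 + 504 + 540 + 180 = 1350.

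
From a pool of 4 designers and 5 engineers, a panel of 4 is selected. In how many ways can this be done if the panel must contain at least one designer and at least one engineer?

With no constraint there are C(9,4) = 126 possible selections.
Subtract selections that omit an entire group: no designers → C(5,4) = 5; no engineers → C(4,4) = 1.
Both groups omitted at once is impossible, so 126 − 6 = 120.

120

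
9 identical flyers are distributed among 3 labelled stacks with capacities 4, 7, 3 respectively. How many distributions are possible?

By stars and bars, unrestricted non-negative solutions to x_1+…+x_3 = 9 number C(9+2,2) = 55.
Subtract solutions that violate a single cap (substitute x_i' = x_i − (cap_i+1)): x_1 ≥ 5 gives C(6,2) = 15; x_2 ≥ 8 gives C(3,2) = 3; x_3 ≥ 4 gives C(7,2) = 21. Together 39.
Add back pairs where two caps are both exceeded: 0 + 1 + 0 = 1.
By inclusion–exclusion the count is 55 − 39 + 1 = 17.

17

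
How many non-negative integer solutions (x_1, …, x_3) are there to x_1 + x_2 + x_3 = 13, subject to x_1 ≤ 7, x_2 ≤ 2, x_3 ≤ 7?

Ignoring the caps, the number of non-negative solutions to x_1+…+x_3 = 13 is C(15,2) = 105.
Subtract solutions that violate a single cap (substitute x_i' = x_i − (cap_i+1)): x_1 ≥ 8 gives C(7,2) = 21; x_2 ≥ 3 gives C(12,2) = 66; x_3 ≥ 8 gives C(7,2) = 21. Together 108.
Add back pairs where two caps are both exceeded: 6 + 0 + 6 = 12.
By inclusion–exclusion the count is 105 − 108 + 12 = 9.

9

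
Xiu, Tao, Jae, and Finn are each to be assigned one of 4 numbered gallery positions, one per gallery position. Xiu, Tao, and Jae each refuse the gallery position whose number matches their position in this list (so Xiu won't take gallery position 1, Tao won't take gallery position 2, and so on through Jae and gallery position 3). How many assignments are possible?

Let Aᵢ (for i ∈ {1, 2, 3}) be the placements that put person i in their forbidden gallery position. Any j of these fix j positions, leaving (4−j)! ways to fill the rest, and there are C(3,j) ways to pick which j.
By inclusion–exclusion, the number of valid placements is Σ_{j=0}^{3} (−1)^j C(3,j)·(4−j)!.
Computing: 24 − 18 + 6 − 1 = 11.

11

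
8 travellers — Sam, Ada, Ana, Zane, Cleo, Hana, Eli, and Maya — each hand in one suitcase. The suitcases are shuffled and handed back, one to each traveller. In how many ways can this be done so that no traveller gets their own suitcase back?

Count assignments avoiding every fixed point. For any j of the 8 travellers fixed to their own suitcase, the other 8−j can be arranged in (8−j)! ways.
By inclusion–exclusion this is Σ_{j=0}^{8} (−1)^j C(8,j)·(8−j)!.
Computing: 40320 − 40320 + 20160 − 6720 + 1680 − 336 + 56 − 8 + 1 = 14833.

14833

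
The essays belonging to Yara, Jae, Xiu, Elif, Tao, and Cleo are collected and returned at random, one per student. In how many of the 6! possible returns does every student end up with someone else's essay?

Count assignments avoiding every fixed point. For any j of the 6 students fixed to their own essay, the other 6−j can be arranged in (6−j)! ways.
By inclusion–exclusion this is Σ_{j=0}^{6} (−1)^j C(6,j)·(6−j)!.
Computing: 720 − 720 + 360 − 120 + 30 − 6 + 1 = 265.

265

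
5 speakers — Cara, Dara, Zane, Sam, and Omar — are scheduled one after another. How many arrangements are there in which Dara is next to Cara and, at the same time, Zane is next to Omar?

Treat {Dara,Cara} as one block (2 orders) and {Zane,Omar} as another (2 orders).
That leaves 3 units to arrange: 2 × 2 × 3! = 4 × 6 = 24.

24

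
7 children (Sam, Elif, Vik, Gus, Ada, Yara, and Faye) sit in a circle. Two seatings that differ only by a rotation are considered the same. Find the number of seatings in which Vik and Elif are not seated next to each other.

All circular seatings of 7 people number (6)! = 720.
Seatings with Vik beside Elif: treat them as a block with 2 internal orders, giving 2 × (5)! = 240.
Subtracting, 720 − 240 = 480.

480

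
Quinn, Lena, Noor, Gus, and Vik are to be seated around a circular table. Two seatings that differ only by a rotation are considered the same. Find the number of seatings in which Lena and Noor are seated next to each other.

Treat {Lena, Noor} as one unit (2 internal orders) and seat the resulting 4 units around the table: (3)! circular arrangements.
So 2 × (3)! = 2 × 6 = 12.

12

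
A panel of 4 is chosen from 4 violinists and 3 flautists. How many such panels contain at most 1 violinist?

4

Split by how many violinists are chosen (0 through 1).
Sum: C(4,0)·C(3,4) + C(4,1)·C(3,3) = 0 + 4 = 4.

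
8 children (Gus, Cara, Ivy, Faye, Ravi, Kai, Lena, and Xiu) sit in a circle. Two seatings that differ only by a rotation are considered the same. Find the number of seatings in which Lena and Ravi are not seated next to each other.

3600

All circular seatings of 8 people number (7)! = 5040.
Seatings with Lena beside Ravi: treat them as a block with 2 internal orders, giving 2 × (6)! = 1440.
Subtracting, 5040 − 1440 = 3600.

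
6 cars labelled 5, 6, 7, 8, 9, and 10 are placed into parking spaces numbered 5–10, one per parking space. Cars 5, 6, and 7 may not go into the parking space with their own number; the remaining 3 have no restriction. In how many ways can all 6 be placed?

Let Aᵢ (for i ∈ {5, 6, 7}) be the placements that put car i in its forbidden parking space. Any j of these fix j positions, leaving (6−j)! ways to fill the rest, and there are C(3,j) ways to pick which j.
By inclusion–exclusion, the number of valid placements is Σ_{j=0}^{3} (−1)^j C(3,j)·(6−j)!.
Computing: 720 − 360 + 72 − 6 = 426.

426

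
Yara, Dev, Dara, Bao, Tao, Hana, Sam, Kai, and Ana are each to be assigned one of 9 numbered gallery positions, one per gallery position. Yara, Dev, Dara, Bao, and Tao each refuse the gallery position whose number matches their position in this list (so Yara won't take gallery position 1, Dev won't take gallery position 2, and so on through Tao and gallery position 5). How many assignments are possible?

Let Aᵢ (for 1 ≤ i ≤ 5) be the placements that put person i in their forbidden gallery position. Any j of these fix j positions, leaving (9−j)! ways to fill the rest, and there are C(5,j) ways to pick which j.
By inclusion–exclusion, the number of valid placements is Σ_{j=0}^{5} (−1)^j C(5,j)·(9−j)!.
Computing: 362880 − 201600 + 50400 − 7200 + 600 − 24 = 205056.

205056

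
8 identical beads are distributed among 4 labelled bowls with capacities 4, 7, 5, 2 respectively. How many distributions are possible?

Without the upper bounds there are C(11,3) = 165 ways to split 8 among 4 bowls.
Subtract solutions that violate a single cap (substitute x_i' = x_i − (cap_i+1)): x_1 ≥ 5 gives C(6,3) = 20; x_2 ≥ 8 gives C(3,3) = 1; x_3 ≥ 6 gives C(5,3) = 10; x_4 ≥ 3 gives C(8,3) = 56. Together 87.
Add back pairs where two caps are both exceeded: 0 + 0 + 1 + 0 + 0 + 0 = 1.
By inclusion–exclusion the count is 165 − 87 + 1 = 79.

79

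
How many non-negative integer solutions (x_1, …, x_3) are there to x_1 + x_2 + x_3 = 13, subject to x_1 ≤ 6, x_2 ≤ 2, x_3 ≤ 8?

Without the upper bounds there are C(15,2) = 105 ways to split 13 among 3 variables.
Subtract solutions that violate a single cap (substitute x_i' = x_i − (cap_i+1)): x_1 ≥ 7 gives C(8,2) = 28; x_2 ≥ 3 gives C(12,2) = 66; x_3 ≥ 9 gives C(6,2) = 15. Together 109.
Add back pairs where two caps are both exceeded: 10 + 0 + 3 = 13.
By inclusion–exclusion the count is 105 − 109 + 13 = 9.

9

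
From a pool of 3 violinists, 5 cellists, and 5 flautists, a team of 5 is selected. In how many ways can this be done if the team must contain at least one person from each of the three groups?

Total 5-person selections from all 13: C(13,5) = 1287.
Selections missing a whole group: no violinists → C(10,5) = 252; no cellists → C(8,5) = 56; no flautists → C(8,5) = 56.
Add back selections omitting two groups (i.e. drawn from a single group): C(3,5) + C(5,5) + C(5,5) = 2.
By inclusion–exclusion: 1287 − 364 + 2 = 925.

925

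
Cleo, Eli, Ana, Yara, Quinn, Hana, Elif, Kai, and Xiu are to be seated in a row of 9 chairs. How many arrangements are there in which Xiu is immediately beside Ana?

80640

Place the 7 others and the Xiu-Ana pair as 8 objects in a line; the pair has 2 internal arrangements.
So the count is 2·(8)! = 80640.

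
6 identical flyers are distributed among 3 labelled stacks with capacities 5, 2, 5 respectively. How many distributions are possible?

16

Ignoring the caps, the number of non-negative solutions to x_1+…+x_3 = 6 is C(8,2) = 28.
Subtract solutions that violate a single cap (substitute x_i' = x_i − (cap_i+1)): x_1 ≥ 6 gives C(2,2) = 1; x_2 ≥ 3 gives C(5,2) = 10; x_3 ≥ 6 gives C(2,2) = 1. Together 12.
No two caps can be exceeded simultaneously, so the pair terms are all 0.
By inclusion–exclusion the count is 28 − 12 + 0 = 16.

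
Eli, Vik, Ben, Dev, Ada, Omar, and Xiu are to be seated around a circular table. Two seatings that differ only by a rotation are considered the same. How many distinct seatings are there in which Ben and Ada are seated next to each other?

Glue Ben and Ada into a block (2 internal orders). Seating 6 units around a circle gives (5)! arrangements.
So 2 × (5)! = 2 × 120 = 240.

240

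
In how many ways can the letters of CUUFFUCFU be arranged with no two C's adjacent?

Total arrangements of CUUFFUCFU: 9!/(4!·3!·2!) = 1260.
Arrangements with the C's together: treat CC as one letter, giving (8)!/(4!·3!) = 280.
Subtracting, 1260 − 280 = 980 arrangements keep the C's apart.

980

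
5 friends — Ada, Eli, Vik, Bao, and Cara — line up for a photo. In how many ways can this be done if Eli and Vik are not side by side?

There are 5! = 120 arrangements in all. If Eli and Vik are adjacent, merging them into one block gives 2·(4)! = 48 arrangements.
Complementary counting: 120 − 48 = 72.

72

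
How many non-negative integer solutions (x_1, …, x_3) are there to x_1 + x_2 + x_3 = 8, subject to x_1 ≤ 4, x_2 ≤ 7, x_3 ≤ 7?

33

Without the upper bounds there are C(10,2) = 45 ways to split 8 among 3 variables.
Subtract solutions that violate a single cap (substitute x_i' = x_i − (cap_i+1)): x_1 ≥ 5 gives C(5,2) = 10; x_2 ≥ 8 gives C(2,2) = 1; x_3 ≥ 8 gives C(2,2) = 1. Together 12.
No two caps can be exceeded simultaneously, so the pair terms are all 0.
By inclusion–exclusion the count is 45 − 12 + 0 = 33.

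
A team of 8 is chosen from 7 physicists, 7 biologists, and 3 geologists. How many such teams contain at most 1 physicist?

Split by how many physicists are chosen (0 through 1).
Sum: C(7,0)·C(10,8) + C(7,1)·C(10,7) = 45 + 840 = 885.

885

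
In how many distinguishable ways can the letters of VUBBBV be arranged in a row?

60

Letter multiplicities in VUBBBV: B×3, U×1, V×2.
The number of distinct arrangements is 6!/(3!·2!) = 720/12 = 60.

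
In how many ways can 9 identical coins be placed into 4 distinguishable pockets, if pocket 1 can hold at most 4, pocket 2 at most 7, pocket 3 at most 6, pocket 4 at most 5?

151

Ignoring the caps, the number of non-negative solutions to x_1+…+x_4 = 9 is C(12,3) = 220.
Subtract solutions that violate a single cap (substitute x_i' = x_i − (cap_i+1)): x_1 ≥ 5 gives C(7,3) = 35; x_2 ≥ 8 gives C(4,3) = 4; x_3 ≥ 7 gives C(5,3) = 10; x_4 ≥ 6 gives C(6,3) = 20. Together 69.
No two caps can be exceeded simultaneously, so the pair terms are all 0.
By inclusion–exclusion the count is 220 − 69 + 0 = 151.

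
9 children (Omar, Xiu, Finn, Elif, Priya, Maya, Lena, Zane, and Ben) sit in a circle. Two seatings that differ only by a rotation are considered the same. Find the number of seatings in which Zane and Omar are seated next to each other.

Treat {Zane, Omar} as one unit (2 internal orders) and seat the resulting 8 units around the table: (7)! circular arrangements.
So 2 × (7)! = 2 × 5040 = 10080.

10080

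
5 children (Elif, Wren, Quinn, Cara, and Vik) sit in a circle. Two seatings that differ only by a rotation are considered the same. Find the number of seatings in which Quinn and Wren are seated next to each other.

Glue Quinn and Wren into a block (2 internal orders). Seating 4 units around a circle gives (3)! arrangements.
So 2 × (3)! = 2 × 6 = 12.

12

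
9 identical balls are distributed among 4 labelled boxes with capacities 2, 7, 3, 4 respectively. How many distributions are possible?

Ignoring the caps, the number of non-negative solutions to x_1+…+x_4 = 9 is C(12,3) = 220.
Subtract solutions that violate a single cap (substitute x_i' = x_i − (cap_i+1)): x_1 ≥ 3 gives C(9,3) = 84; x_2 ≥ 8 gives C(4,3) = 4; x_3 ≥ 4 gives C(8,3) = 56; x_4 ≥ 5 gives C(7,3) = 35. Together 179.
Add back pairs where two caps are both exceeded: 0 + 10 + 4 + 0 + 0 + 1 = 15.
By inclusion–exclusion the count is 220 − 179 + 15 = 56.

56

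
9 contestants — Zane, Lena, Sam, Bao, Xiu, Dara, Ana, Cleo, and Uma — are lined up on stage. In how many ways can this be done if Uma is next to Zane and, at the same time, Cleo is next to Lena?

20160

Treat {Uma,Zane} as one block (2 orders) and {Cleo,Lena} as another (2 orders).
That leaves 7 units to arrange: 2 × 2 × 7! = 4 × 5040 = 20160.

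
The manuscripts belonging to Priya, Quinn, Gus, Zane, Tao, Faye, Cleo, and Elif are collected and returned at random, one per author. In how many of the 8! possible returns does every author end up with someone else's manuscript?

14833

This is the derangement count D_8: permutations of 8 items with no fixed point.
By inclusion–exclusion this is Σ_{j=0}^{8} (−1)^j C(8,j)·(8−j)!.
Computing: 40320 − 40320 + 20160 − 6720 + 1680 − 336 + 56 − 8 + 1 = 14833.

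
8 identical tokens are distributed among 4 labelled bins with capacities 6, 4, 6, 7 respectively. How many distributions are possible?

Ignoring the caps, the number of non-negative solutions to x_1+…+x_4 = 8 is C(11,3) = 165.
Subtract solutions that violate a single cap (substitute x_i' = x_i − (cap_i+1)): x_1 ≥ 7 gives C(4,3) = 4; x_2 ≥ 5 gives C(6,3) = 20; x_3 ≥ 7 gives C(4,3) = 4; x_4 ≥ 8 gives C(3,3) = 1. Together 29.
No two caps can be exceeded simultaneously, so the pair terms are all 0.
By inclusion–exclusion the count is 165 − 29 + 0 = 136.

136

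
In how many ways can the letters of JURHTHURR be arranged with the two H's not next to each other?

Total arrangements of JURHTHURR: 9!/(3!·2!·2!) = 15120.
Arrangements with the H's together: treat HH as one letter, giving (8)!/(3!·2!) = 3360.
Hence 15120 − 3360 = 11760.

11760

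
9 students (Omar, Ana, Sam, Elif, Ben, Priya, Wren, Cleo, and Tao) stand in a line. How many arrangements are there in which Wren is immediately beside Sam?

80640

Glue Wren and Sam into one block (2 internal orders), leaving 8 units to arrange in a row.
So the count is 2·(8)! = 80640.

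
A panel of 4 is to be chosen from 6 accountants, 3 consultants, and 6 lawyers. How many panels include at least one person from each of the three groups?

648

Unrestricted: C(15,4) = 1365 ways to pick any 4 of the 15.
Selections missing a whole group: no accountants → C(9,4) = 126; no consultants → C(12,4) = 495; no lawyers → C(9,4) = 126.
Add back selections omitting two groups (i.e. drawn from a single group): C(6,4) + C(3,4) + C(6,4) = 30.
By inclusion–exclusion: 1365 − 747 + 30 = 648.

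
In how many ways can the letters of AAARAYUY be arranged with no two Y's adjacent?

There are 8!/(4!·2!) = 840 arrangements of AAARAYUY in total.
If the two Y's are adjacent, glue them into one block, leaving 7 items to arrange: (7)!/(4!) = 210 ways.
Hence 840 − 210 = 630.

630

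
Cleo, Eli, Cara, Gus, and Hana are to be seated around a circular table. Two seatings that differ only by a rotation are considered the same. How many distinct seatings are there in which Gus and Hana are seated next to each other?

Treat {Gus, Hana} as one unit (2 internal orders) and seat the resulting 4 units around the table: (3)! circular arrangements.
So 2 × (3)! = 2 × 6 = 12.

12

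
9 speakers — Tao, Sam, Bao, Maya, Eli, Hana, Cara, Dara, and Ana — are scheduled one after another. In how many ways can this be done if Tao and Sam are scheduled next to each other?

80640

Treat {Tao, Sam} as a single unit. There are 8 units to order, and the pair itself can be ordered 2 ways.
That gives 2 × 8! = 2 × 40320 = 80640.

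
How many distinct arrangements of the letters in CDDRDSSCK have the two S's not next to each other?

Total arrangements of CDDRDSSCK: 9!/(3!·2!·2!) = 15120.
If the two S's are adjacent, glue them into one block, leaving 8 items to arrange: (8)!/(3!·2!) = 3360 ways.
Hence 15120 − 3360 = 11760.

11760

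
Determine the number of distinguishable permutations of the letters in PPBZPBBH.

1120

The 8 letters of PPBZPBBH have repeats: B appearing 3 times and P appearing 3 times.
The number of distinct arrangements is 8!/(3!·3!) = 40320/36 = 1120.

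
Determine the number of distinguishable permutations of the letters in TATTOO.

60

The 6 letters of TATTOO have repeats: O appearing twice and T appearing 3 times.
Dividing 6! = 720 by 3!·2! = 12 for the repeated letters gives 60.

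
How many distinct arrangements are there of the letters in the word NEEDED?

60

The 6 letters of NEEDED have repeats: D appearing twice and E appearing 3 times.
So there are 6! / (3!·2!) = 60 distinguishable arrangements.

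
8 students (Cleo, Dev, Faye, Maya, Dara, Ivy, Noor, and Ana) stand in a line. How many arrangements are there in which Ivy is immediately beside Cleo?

Treat {Ivy, Cleo} as a single unit. There are 7 units to order, and the pair itself can be ordered 2 ways.
That gives 2 × 7! = 2 × 5040 = 10080.

10080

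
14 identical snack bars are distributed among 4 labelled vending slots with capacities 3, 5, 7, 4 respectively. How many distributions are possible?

51

Without the upper bounds there are C(17,3) = 680 ways to split 14 among 4 vending slots.
Subtract solutions that violate a single cap (substitute x_i' = x_i − (cap_i+1)): x_1 ≥ 4 gives C(13,3) = 286; x_2 ≥ 6 gives C(11,3) = 165; x_3 ≥ 8 gives C(9,3) = 84; x_4 ≥ 5 gives C(12,3) = 220. Together 755.
Add back pairs where two caps are both exceeded: 35 + 10 + 56 + 1 + 20 + 4 = 126.
By inclusion–exclusion the count is 680 − 755 + 126 = 51.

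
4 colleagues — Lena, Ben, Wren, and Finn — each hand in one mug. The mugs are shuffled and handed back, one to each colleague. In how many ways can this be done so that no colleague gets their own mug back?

Count assignments avoiding every fixed point. For any j of the 4 colleagues fixed to their own mug, the other 4−j can be arranged in (4−j)! ways.
By inclusion–exclusion this is Σ_{j=0}^{4} (−1)^j C(4,j)·(4−j)!.
Computing: 24 − 24 + 12 − 4 + 1 = 9.

9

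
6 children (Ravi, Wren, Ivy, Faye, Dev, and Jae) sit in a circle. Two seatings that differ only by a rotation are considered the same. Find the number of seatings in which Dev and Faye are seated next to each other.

Treat {Dev, Faye} as one unit (2 internal orders) and seat the resulting 5 units around the table: (4)! circular arrangements.
So 2 × (4)! = 2 × 24 = 48.

48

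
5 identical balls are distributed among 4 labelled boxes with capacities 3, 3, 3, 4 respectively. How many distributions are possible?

43

Without the upper bounds there are C(8,3) = 56 ways to split 5 among 4 boxes.
Subtract solutions that violate a single cap (substitute x_i' = x_i − (cap_i+1)): x_1 ≥ 4 gives C(4,3) = 4; x_2 ≥ 4 gives C(4,3) = 4; x_3 ≥ 4 gives C(4,3) = 4; x_4 ≥ 5 gives C(3,3) = 1. Together 13.
No two caps can be exceeded simultaneously, so the pair terms are all 0.
By inclusion–exclusion the count is 56 − 13 + 0 = 43.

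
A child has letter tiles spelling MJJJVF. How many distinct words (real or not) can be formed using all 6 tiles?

120

The 6 letters of MJJJVF have repeats: J appearing 3 times.
Dividing 6! = 720 by 3! = 6 for the repeated letters gives 120.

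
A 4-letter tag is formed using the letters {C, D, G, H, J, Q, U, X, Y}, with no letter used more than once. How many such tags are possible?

3024

This is a permutation of 4 out of 9: P(9,4) = 9!/5!.
9 × 8 × 7 × 6 = 3024.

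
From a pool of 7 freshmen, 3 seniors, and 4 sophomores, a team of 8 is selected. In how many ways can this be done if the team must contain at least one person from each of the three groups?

Total 8-person selections from all 14: C(14,8) = 3003.
Selections missing a whole group: no freshmen → C(7,8) = 0; no seniors → C(11,8) = 165; no sophomores → C(10,8) = 45.
Add back selections omitting two groups (i.e. drawn from a single group): C(7,8) + C(3,8) + C(4,8) = 0.
By inclusion–exclusion: 3003 − 210 + 0 = 2793.

2793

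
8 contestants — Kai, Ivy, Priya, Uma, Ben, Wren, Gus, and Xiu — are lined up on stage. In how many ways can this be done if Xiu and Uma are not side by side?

30240

Of the 8! = 40320 arrangements, those with Xiu and Uma adjacent number 2 × 7! = 10080 (treat the pair as a block with 2 internal orders).
So 40320 − 10080 = 30240 arrangements keep them apart.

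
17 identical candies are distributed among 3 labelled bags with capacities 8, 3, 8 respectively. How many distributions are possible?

6

Without the upper bounds there are C(19,2) = 171 ways to split 17 among 3 bags.
Subtract solutions that violate a single cap (substitute x_i' = x_i − (cap_i+1)): x_1 ≥ 9 gives C(10,2) = 45; x_2 ≥ 4 gives C(15,2) = 105; x_3 ≥ 9 gives C(10,2) = 45. Together 195.
Add back pairs where two caps are both exceeded: 15 + 0 + 15 = 30.
By inclusion–exclusion the count is 171 − 195 + 30 = 6.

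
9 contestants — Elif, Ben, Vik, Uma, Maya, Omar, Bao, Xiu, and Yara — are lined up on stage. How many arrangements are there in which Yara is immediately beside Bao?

80640

Glue Yara and Bao into one block (2 internal orders), leaving 8 units to arrange in a row.
So the count is 2·(8)! = 80640.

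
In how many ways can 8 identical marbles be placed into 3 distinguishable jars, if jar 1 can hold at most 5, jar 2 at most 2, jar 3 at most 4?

By stars and bars, unrestricted non-negative solutions to x_1+…+x_3 = 8 number C(8+2,2) = 45.
Subtract solutions that violate a single cap (substitute x_i' = x_i − (cap_i+1)): x_1 ≥ 6 gives C(4,2) = 6; x_2 ≥ 3 gives C(7,2) = 21; x_3 ≥ 5 gives C(5,2) = 10. Together 37.
Add back pairs where two caps are both exceeded: 0 + 0 + 1 = 1.
By inclusion–exclusion the count is 45 − 37 + 1 = 9.

9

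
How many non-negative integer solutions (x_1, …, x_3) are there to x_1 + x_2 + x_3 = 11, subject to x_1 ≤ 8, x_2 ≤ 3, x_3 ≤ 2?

Ignoring the caps, the number of non-negative solutions to x_1+…+x_3 = 11 is C(13,2) = 78.
Subtract solutions that violate a single cap (substitute x_i' = x_i − (cap_i+1)): x_1 ≥ 9 gives C(4,2) = 6; x_2 ≥ 4 gives C(9,2) = 36; x_3 ≥ 3 gives C(10,2) = 45. Together 87.
Add back pairs where two caps are both exceeded: 0 + 0 + 15 = 15.
By inclusion–exclusion the count is 78 − 87 + 15 = 6.

6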